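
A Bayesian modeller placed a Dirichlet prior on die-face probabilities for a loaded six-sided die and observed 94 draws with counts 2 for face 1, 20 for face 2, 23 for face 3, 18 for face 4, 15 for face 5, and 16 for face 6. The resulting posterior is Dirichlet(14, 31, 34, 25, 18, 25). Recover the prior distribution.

For a Dirichlet(α) prior with multinomial counts c, the posterior is Dirichlet(α + c) componentwise.
Subtract each count from the matching posterior parameter: 14−2=12, 31−20=11, 34−23=11, 25−18=7, 18−15=3, 25−16=9.

Dirichlet(12, 11, 11, 7, 3, 9)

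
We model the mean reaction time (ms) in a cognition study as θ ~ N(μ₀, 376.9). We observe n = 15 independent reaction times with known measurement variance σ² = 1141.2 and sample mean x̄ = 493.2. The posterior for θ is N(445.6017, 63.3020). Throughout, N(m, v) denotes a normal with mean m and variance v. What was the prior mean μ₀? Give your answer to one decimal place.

With known observation variance, the Normal–Normal posterior has precision τ_n = τ₀ + n/σ² and mean μ_n = (τ₀μ₀ + (n/σ²)x̄)/τ_n.
Here τ₀ = 1/376.9 = 0.002653 and τ_data = 15/1141.2 = 0.013144, so τ_n = 0.015797.
Rearranging for μ₀: μ₀ = (μ_n·τ_n − τ_data·x̄)/τ₀ = (445.6017·0.015797 − 0.013144·493.2) / 0.002653 = 0.556549/0.002653 ≈ 209.8.

μ₀ = 209.8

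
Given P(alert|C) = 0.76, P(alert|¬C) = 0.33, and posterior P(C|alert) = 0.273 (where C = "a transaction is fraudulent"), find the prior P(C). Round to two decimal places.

P(C) = 0.14

In odds form, posterior odds = prior odds × likelihood ratio, so prior odds = posterior odds ÷ LR.
Posterior odds = 0.273/(1−0.273) = 0.3755. LR = 0.76/0.33 = 2.3030.
Prior odds = 0.3755/2.3030 = 0.1630, so P(C) = 0.1630/(1+0.1630) ≈ 0.14.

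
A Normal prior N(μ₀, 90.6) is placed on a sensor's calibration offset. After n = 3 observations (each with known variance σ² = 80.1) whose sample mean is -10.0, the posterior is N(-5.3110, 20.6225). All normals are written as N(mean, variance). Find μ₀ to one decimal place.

The posterior mean is a precision-weighted average: μ_n = (τ₀μ₀ + τ_data·x̄)/(τ₀+τ_data), with τ₀=1/σ₀² and τ_data=n/σ².
Here τ₀ = 1/90.6 = 0.011038 and τ_data = 3/80.1 = 0.037453, so τ_n = 0.048491.
Rearranging for μ₀: μ₀ = (μ_n·τ_n − τ_data·x̄)/τ₀ = (-5.3110·0.048491 − 0.037453·-10.0) / 0.011038 = 0.116994/0.011038 ≈ 10.6.

μ₀ = 10.6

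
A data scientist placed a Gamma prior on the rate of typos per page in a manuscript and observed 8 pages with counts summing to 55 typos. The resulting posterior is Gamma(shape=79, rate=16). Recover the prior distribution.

A Gamma(α, β) prior (rate parametrization) on a Poisson rate with n observations summing to S gives posterior Gamma(α+S, β+n).
So α = 79 − 55 = 24 and β = 16 − 8 = 8.

Gamma(shape=24, rate=8)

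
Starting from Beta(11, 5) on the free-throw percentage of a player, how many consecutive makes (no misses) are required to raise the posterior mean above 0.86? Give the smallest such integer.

After k makes and 0 misses the posterior is Beta(11+k, 5), with mean (11+k)/(11+5+k).
Set (11+k)/(16+k) > 0.86 and solve: k > (0.86·16 − 11)/(1 − 0.86) = 19.714.
The smallest integer exceeding 19.714 is 20, and checking k=20: (31)/(36) = 0.8611 > 0.86.

k = 20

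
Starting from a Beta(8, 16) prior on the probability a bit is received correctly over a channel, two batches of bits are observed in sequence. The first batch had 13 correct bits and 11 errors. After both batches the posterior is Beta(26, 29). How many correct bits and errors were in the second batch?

5 correct bits and 2 errors

Because Beta–binomial updating is additive in the counts, the combined data contributed (α_post−α_prior, β_post−β_prior) successes and failures.
Total across both batches: 26−8=18 correct bits, 29−16=13 errors.
Subtract the first batch: 18−13=5 correct bits and 13−11=2 errors.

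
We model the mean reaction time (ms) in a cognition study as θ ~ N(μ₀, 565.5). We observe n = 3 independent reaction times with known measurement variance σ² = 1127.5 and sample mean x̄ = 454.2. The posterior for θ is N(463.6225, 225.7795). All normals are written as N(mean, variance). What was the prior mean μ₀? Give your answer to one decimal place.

The posterior mean is a precision-weighted average: μ_n = (τ₀μ₀ + τ_data·x̄)/(τ₀+τ_data), with τ₀=1/σ₀² and τ_data=n/σ².
Here τ₀ = 1/565.5 = 0.001768 and τ_data = 3/1127.5 = 0.002661, so τ_n = 0.004429.
Rearranging for μ₀: μ₀ = (μ_n·τ_n − τ_data·x̄)/τ₀ = (463.6225·0.004429 − 0.002661·454.2) / 0.001768 = 0.844758/0.001768 ≈ 477.8.

μ₀ = 477.8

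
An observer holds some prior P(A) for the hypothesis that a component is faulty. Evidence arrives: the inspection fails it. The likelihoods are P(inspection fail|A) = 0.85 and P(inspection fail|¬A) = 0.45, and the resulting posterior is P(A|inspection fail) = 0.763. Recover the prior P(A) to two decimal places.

Bayes' rule in odds form gives O(A|E) = O(A)·[P(E|A)/P(E|¬A)], hence O(A) = O(A|E)/LR.
Posterior odds = 0.763/(1−0.763) = 3.2194. LR = 0.85/0.45 = 1.8889.
Prior odds = 3.2194/1.8889 = 1.7044, so P(A) = 1.7044/(1+1.7044) ≈ 0.63.

P(A) = 0.63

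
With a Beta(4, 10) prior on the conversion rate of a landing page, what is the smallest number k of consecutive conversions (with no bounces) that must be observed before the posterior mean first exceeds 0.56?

After k conversions and 0 bounces the posterior is Beta(4+k, 10), with mean (4+k)/(4+10+k).
Set (4+k)/(14+k) > 0.56 and solve: k > (0.56·14 − 4)/(1 − 0.56) = 8.727.
The smallest integer exceeding 8.727 is 9.

k = 9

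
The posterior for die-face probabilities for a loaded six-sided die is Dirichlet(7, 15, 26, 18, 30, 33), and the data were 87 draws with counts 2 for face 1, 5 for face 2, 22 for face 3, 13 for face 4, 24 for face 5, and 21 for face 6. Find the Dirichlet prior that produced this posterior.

Dirichlet(5, 10, 4, 5, 6, 12)

For a Dirichlet(α) prior with multinomial counts c, the posterior is Dirichlet(α + c) componentwise.
Subtract each count from the matching posterior parameter: 7−2=5, 15−5=10, 26−22=4, 18−13=5, 30−24=6, 33−21=12.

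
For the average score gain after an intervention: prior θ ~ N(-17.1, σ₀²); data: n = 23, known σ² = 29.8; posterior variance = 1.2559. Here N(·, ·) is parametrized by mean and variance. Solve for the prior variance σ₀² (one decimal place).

σ₀² = 40.9

For the Normal–Normal model with known σ², precisions add: τ_n = τ₀ + n/σ².
So 1/σ₀² = 1/1.2559 − 23/29.8 = 0.796242 − 0.771812 = 0.024430.
Hence σ₀² = 1/0.024430 ≈ 40.9.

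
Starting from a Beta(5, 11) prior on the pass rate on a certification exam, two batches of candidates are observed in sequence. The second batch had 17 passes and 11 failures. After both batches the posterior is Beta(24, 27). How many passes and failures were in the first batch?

2 passes and 5 failures

Because Beta–binomial updating is additive in the counts, the combined data contributed (α_post−α_prior, β_post−β_prior) successes and failures.
Total across both batches: 24−5=19 passes, 27−11=16 failures.
Subtract the second batch: 19−17=2 passes and 16−11=5 failures.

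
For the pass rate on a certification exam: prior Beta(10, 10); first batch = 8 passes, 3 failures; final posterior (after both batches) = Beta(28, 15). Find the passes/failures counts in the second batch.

Because Beta–binomial updating is additive in the counts, the combined data contributed (α_post−α_prior, β_post−β_prior) successes and failures.
Total across both batches: 28−10=18 passes, 15−10=5 failures.
Subtract the first batch: 18−8=10 passes and 5−3=2 failures.

10 passes and 2 failures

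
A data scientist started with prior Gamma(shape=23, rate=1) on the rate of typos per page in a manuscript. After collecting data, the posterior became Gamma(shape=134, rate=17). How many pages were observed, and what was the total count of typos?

n = 16 pages with total 111 typos

Gamma–Poisson conjugacy: posterior shape = α + Σxᵢ, posterior rate = β + n.
Matching: Σxᵢ = 134 − 23 = 111 and n = 17 − 1 = 16.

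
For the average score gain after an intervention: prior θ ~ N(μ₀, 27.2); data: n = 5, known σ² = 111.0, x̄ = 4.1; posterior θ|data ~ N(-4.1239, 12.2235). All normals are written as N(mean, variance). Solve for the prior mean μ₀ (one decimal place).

The posterior mean is a precision-weighted average: μ_n = (τ₀μ₀ + τ_data·x̄)/(τ₀+τ_data), with τ₀=1/σ₀² and τ_data=n/σ².
Here τ₀ = 1/27.2 = 0.036765 and τ_data = 5/111.0 = 0.045045, so τ_n = 0.081810.
Rearranging for μ₀: μ₀ = (μ_n·τ_n − τ_data·x̄)/τ₀ = (-4.1239·0.081810 − 0.045045·4.1) / 0.036765 = -0.522061/0.036765 ≈ -14.2.

μ₀ = -14.2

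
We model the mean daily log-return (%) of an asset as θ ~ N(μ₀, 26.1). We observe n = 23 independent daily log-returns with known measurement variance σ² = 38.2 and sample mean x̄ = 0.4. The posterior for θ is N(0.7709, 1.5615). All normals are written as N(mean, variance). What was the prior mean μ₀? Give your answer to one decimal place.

With known observation variance, the Normal–Normal posterior has precision τ_n = τ₀ + n/σ² and mean μ_n = (τ₀μ₀ + (n/σ²)x̄)/τ_n.
Here τ₀ = 1/26.1 = 0.038314 and τ_data = 23/38.2 = 0.602094, so τ_n = 0.640408.
Rearranging for μ₀: μ₀ = (μ_n·τ_n − τ_data·x̄)/τ₀ = (0.7709·0.640408 − 0.602094·0.4) / 0.038314 = 0.252853/0.038314 ≈ 6.6.

μ₀ = 6.6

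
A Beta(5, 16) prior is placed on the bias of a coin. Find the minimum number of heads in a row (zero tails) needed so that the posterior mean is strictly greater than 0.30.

k = 2

After k heads and 0 tails the posterior is Beta(5+k, 16), with mean (5+k)/(5+16+k).
Set (5+k)/(21+k) > 0.30 and solve: k > (0.30·21 − 5)/(1 − 0.30) = 1.857.
The smallest integer exceeding 1.857 is 2, and checking k=2: (7)/(23) = 0.3043 > 0.30.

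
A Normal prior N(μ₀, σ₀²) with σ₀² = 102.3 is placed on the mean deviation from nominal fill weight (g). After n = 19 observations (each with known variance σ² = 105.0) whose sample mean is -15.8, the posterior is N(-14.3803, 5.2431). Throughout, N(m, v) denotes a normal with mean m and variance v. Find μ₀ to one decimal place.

The posterior mean is a precision-weighted average: μ_n = (τ₀μ₀ + τ_data·x̄)/(τ₀+τ_data), with τ₀=1/σ₀² and τ_data=n/σ².
Here τ₀ = 1/102.3 = 0.009775 and τ_data = 19/105.0 = 0.180952, so τ_n = 0.190727.
Rearranging for μ₀: μ₀ = (μ_n·τ_n − τ_data·x̄)/τ₀ = (-14.3803·0.190727 − 0.180952·-15.8) / 0.009775 = 0.116330/0.009775 ≈ 11.9.

μ₀ = 11.9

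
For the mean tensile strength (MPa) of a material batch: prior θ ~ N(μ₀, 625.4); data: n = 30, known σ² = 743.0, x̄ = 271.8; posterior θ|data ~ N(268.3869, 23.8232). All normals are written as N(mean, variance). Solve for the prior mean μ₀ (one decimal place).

μ₀ = 182.2

The posterior mean is a precision-weighted average: μ_n = (τ₀μ₀ + τ_data·x̄)/(τ₀+τ_data), with τ₀=1/σ₀² and τ_data=n/σ².
Here τ₀ = 1/625.4 = 0.001599 and τ_data = 30/743.0 = 0.040377, so τ_n = 0.041976.
Rearranging for μ₀: μ₀ = (μ_n·τ_n − τ_data·x̄)/τ₀ = (268.3869·0.041976 − 0.040377·271.8) / 0.001599 = 0.291340/0.001599 ≈ 182.2.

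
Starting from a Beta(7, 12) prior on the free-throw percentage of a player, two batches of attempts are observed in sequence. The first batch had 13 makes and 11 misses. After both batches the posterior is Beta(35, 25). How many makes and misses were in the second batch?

Because Beta–binomial updating is additive in the counts, the combined data contributed (α_post−α_prior, β_post−β_prior) successes and failures.
Total across both batches: 35−7=28 makes, 25−12=13 misses.
Subtract the first batch: 28−13=15 makes and 13−11=2 misses.

15 makes and 2 misses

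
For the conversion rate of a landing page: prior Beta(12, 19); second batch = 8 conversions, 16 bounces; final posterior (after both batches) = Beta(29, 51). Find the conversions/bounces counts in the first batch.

9 conversions and 16 bounces

Because Beta–binomial updating is additive in the counts, the combined data contributed (α_post−α_prior, β_post−β_prior) successes and failures.
Total across both batches: 29−12=17 conversions, 51−19=32 bounces.
Subtract the second batch: 17−8=9 conversions and 32−16=16 bounces.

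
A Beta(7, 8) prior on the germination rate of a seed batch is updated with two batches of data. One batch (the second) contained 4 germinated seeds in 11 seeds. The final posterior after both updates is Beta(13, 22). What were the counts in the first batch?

2 germinated seeds and 7 non-germinating seeds

Sequential conjugate updates are equivalent to a single update on the pooled data, so total successes = posterior α − prior α and total failures = posterior β − prior β.
Total across both batches: 13−7=6 germinated seeds, 22−8=14 non-germinating seeds.
Subtract the second batch: 6−4=2 germinated seeds and 14−7=7 non-germinating seeds.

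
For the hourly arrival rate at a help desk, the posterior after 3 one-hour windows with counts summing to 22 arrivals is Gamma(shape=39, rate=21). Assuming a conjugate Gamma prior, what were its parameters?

Gamma(shape=17, rate=18)

Gamma–Poisson conjugacy: posterior shape = α + Σxᵢ, posterior rate = β + n.
So α = 39 − 22 = 17 and β = 21 − 3 = 18.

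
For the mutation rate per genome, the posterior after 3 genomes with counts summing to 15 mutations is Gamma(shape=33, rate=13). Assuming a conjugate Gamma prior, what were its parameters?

Gamma(shape=18, rate=10)

A Gamma(α, β) prior (rate parametrization) on a Poisson rate with n observations summing to S gives posterior Gamma(α+S, β+n).
So α = 33 − 15 = 18 and β = 13 − 3 = 10.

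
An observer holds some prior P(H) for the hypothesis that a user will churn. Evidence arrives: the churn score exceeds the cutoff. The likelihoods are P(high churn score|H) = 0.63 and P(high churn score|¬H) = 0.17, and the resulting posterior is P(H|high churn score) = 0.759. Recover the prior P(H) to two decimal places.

Bayes' rule in odds form gives O(H|E) = O(H)·[P(E|H)/P(E|¬H)], hence O(H) = O(H|E)/LR.
Posterior odds = 0.759/(1−0.759) = 3.1494. LR = 0.63/0.17 = 3.7059.
Prior odds = 3.1494/3.7059 = 0.8498, so P(H) = 0.8498/(1+0.8498) ≈ 0.46.

P(H) = 0.46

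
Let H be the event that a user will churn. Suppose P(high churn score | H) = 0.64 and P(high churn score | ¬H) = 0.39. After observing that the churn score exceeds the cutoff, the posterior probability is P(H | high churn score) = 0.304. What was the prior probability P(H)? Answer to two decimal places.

Bayes' rule in odds form gives O(H|E) = O(H)·[P(E|H)/P(E|¬H)], hence O(H) = O(H|E)/LR.
Posterior odds = 0.304/(1−0.304) = 0.4368. LR = 0.64/0.39 = 1.6410.
Prior odds = 0.4368/1.6410 = 0.2662, so P(H) = 0.2662/(1+0.2662) ≈ 0.21.

P(H) = 0.21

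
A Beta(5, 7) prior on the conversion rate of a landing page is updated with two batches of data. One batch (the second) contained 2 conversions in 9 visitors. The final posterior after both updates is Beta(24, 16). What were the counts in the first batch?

17 conversions and 2 bounces

Because Beta–binomial updating is additive in the counts, the combined data contributed (α_post−α_prior, β_post−β_prior) successes and failures.
Total across both batches: 24−5=19 conversions, 16−7=9 bounces.
Subtract the second batch: 19−2=17 conversions and 9−7=2 bounces.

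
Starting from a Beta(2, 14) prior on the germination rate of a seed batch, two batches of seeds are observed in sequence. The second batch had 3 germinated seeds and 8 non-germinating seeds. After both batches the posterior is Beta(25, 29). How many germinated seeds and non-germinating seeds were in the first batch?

20 germinated seeds and 7 non-germinating seeds

Sequential conjugate updates are equivalent to a single update on the pooled data, so total successes = posterior α − prior α and total failures = posterior β − prior β.
Total across both batches: 25−2=23 germinated seeds, 29−14=15 non-germinating seeds.
Subtract the second batch: 23−3=20 germinated seeds and 15−8=7 non-germinating seeds.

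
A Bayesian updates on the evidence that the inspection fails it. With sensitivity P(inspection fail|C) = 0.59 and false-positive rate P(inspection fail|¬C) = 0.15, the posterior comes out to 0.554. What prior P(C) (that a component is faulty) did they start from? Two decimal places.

P(C) = 0.24

In odds form, posterior odds = prior odds × likelihood ratio, so prior odds = posterior odds ÷ LR.
Posterior odds = 0.554/(1−0.554) = 1.2422. LR = 0.59/0.15 = 3.9333.
Prior odds = 1.2422/3.9333 = 0.3158, so P(C) = 0.3158/(1+0.3158) ≈ 0.24.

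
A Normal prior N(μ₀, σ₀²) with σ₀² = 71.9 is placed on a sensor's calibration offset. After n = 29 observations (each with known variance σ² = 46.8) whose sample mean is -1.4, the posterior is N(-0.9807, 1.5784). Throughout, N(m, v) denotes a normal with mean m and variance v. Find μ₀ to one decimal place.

μ₀ = 17.7

With known observation variance, the Normal–Normal posterior has precision τ_n = τ₀ + n/σ² and mean μ_n = (τ₀μ₀ + (n/σ²)x̄)/τ_n.
Here τ₀ = 1/71.9 = 0.013908 and τ_data = 29/46.8 = 0.619658, so τ_n = 0.633566.
Rearranging for μ₀: μ₀ = (μ_n·τ_n − τ_data·x̄)/τ₀ = (-0.9807·0.633566 − 0.619658·-1.4) / 0.013908 = 0.246183/0.013908 ≈ 17.7.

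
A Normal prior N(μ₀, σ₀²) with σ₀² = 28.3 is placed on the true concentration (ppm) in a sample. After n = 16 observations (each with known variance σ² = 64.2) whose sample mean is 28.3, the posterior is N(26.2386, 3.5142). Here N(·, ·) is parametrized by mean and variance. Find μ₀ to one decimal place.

μ₀ = 11.7

With known observation variance, the Normal–Normal posterior has precision τ_n = τ₀ + n/σ² and mean μ_n = (τ₀μ₀ + (n/σ²)x̄)/τ_n.
Here τ₀ = 1/28.3 = 0.035336 and τ_data = 16/64.2 = 0.249221, so τ_n = 0.284557.
Rearranging for μ₀: μ₀ = (μ_n·τ_n − τ_data·x̄)/τ₀ = (26.2386·0.284557 − 0.249221·28.3) / 0.035336 = 0.413423/0.035336 ≈ 11.7.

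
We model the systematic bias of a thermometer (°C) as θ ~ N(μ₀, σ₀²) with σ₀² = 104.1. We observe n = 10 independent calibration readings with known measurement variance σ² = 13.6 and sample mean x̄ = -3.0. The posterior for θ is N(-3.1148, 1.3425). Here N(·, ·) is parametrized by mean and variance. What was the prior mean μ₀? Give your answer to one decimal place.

With known observation variance, the Normal–Normal posterior has precision τ_n = τ₀ + n/σ² and mean μ_n = (τ₀μ₀ + (n/σ²)x̄)/τ_n.
Here τ₀ = 1/104.1 = 0.009606 and τ_data = 10/13.6 = 0.735294, so τ_n = 0.744900.
Rearranging for μ₀: μ₀ = (μ_n·τ_n − τ_data·x̄)/τ₀ = (-3.1148·0.744900 − 0.735294·-3.0) / 0.009606 = -0.114333/0.009606 ≈ -11.9.

μ₀ = -11.9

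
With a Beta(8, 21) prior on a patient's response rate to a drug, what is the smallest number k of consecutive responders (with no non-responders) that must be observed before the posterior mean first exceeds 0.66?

k = 33

After k responders and 0 non-responders the posterior is Beta(8+k, 21), with mean (8+k)/(8+21+k).
Set (8+k)/(29+k) > 0.66 and solve: k > (0.66·29 − 8)/(1 − 0.66) = 32.765.
The smallest integer exceeding 32.765 is 33, and checking k=33: (41)/(62) = 0.6613 > 0.66.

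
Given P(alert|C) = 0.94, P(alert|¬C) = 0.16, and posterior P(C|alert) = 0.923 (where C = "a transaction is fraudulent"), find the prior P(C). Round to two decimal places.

In odds form, posterior odds = prior odds × likelihood ratio, so prior odds = posterior odds ÷ LR.
Posterior odds = 0.923/(1−0.923) = 11.9870. LR = 0.94/0.16 = 5.8750.
Prior odds = 11.9870/5.8750 = 2.0403, so P(C) = 2.0403/(1+2.0403) ≈ 0.67.

P(C) = 0.67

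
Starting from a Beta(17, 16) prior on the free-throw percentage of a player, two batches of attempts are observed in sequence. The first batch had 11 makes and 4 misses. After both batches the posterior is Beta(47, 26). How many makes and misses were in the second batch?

Because Beta–binomial updating is additive in the counts, the combined data contributed (α_post−α_prior, β_post−β_prior) successes and failures.
Total across both batches: 47−17=30 makes, 26−16=10 misses.
Subtract the first batch: 30−11=19 makes and 10−4=6 misses.

19 makes and 6 misses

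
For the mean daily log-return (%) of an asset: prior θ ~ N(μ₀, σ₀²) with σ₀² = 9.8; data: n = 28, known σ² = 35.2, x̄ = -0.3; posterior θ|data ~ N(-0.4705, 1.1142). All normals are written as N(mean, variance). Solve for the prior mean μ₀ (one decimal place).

μ₀ = -1.8

With known observation variance, the Normal–Normal posterior has precision τ_n = τ₀ + n/σ² and mean μ_n = (τ₀μ₀ + (n/σ²)x̄)/τ_n.
Here τ₀ = 1/9.8 = 0.102041 and τ_data = 28/35.2 = 0.795455, so τ_n = 0.897496.
Rearranging for μ₀: μ₀ = (μ_n·τ_n − τ_data·x̄)/τ₀ = (-0.4705·0.897496 − 0.795455·-0.3) / 0.102041 = -0.183635/0.102041 ≈ -1.8.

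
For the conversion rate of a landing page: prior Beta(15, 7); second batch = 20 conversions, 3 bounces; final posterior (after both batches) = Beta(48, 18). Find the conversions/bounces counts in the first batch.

13 conversions and 8 bounces

Sequential conjugate updates are equivalent to a single update on the pooled data, so total successes = posterior α − prior α and total failures = posterior β − prior β.
Total across both batches: 48−15=33 conversions, 18−7=11 bounces.
Subtract the second batch: 33−20=13 conversions and 11−3=8 bounces.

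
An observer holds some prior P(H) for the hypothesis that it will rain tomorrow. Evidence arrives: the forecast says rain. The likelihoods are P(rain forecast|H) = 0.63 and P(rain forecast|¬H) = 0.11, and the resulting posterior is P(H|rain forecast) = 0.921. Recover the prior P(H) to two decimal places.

P(H) = 0.67

In odds form, posterior odds = prior odds × likelihood ratio, so prior odds = posterior odds ÷ LR.
Posterior odds = 0.921/(1−0.921) = 11.6582. LR = 0.63/0.11 = 5.7273.
Prior odds = 11.6582/5.7273 = 2.0355, so P(H) = 2.0355/(1+2.0355) ≈ 0.67.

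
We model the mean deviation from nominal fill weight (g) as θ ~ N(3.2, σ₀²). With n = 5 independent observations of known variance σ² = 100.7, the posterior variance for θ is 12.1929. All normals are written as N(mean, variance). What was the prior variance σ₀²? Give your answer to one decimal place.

Posterior precision equals prior precision plus data precision: 1/σ_n² = 1/σ₀² + n/σ².
So 1/σ₀² = 1/12.1929 − 5/100.7 = 0.082015 − 0.049652 = 0.032363.
Hence σ₀² = 1/0.032363 ≈ 30.9.

σ₀² = 30.9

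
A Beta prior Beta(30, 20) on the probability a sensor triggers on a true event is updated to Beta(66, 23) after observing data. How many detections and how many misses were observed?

Under Beta–binomial conjugacy the posterior parameters are (α+s, β+f).
So s = 66 − 30 = 36 and f = 23 − 20 = 3.

36 detections and 3 misses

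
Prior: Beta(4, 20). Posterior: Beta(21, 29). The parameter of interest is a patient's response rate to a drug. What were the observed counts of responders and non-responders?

Under Beta–binomial conjugacy the posterior parameters are (α+s, β+f).
Match parameters: s=21−4=17, f=29−20=9.

17 responders and 9 non-responders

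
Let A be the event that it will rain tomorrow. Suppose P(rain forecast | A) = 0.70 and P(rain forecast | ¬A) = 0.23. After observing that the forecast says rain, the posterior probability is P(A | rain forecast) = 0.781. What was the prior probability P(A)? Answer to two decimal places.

In odds form, posterior odds = prior odds × likelihood ratio, so prior odds = posterior odds ÷ LR.
Posterior odds = 0.781/(1−0.781) = 3.5662. LR = 0.70/0.23 = 3.0435.
Prior odds = 3.5662/3.0435 = 1.1717, so P(A) = 1.1717/(1+1.1717) ≈ 0.54.

P(A) = 0.54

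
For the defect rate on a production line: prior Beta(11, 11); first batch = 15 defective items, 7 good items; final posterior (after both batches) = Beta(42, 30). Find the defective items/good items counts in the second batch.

Sequential conjugate updates are equivalent to a single update on the pooled data, so total successes = posterior α − prior α and total failures = posterior β − prior β.
Total across both batches: 42−11=31 defective items, 30−11=19 good items.
Subtract the first batch: 31−15=16 defective items and 19−7=12 good items.

16 defective items and 12 good items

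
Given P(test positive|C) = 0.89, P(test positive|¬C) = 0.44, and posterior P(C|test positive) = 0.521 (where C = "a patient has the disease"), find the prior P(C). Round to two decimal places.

P(C) = 0.35

Bayes' rule in odds form gives O(C|E) = O(C)·[P(E|C)/P(E|¬C)], hence O(C) = O(C|E)/LR.
Posterior odds = 0.521/(1−0.521) = 1.0877. LR = 0.89/0.44 = 2.0227.
Prior odds = 1.0877/2.0227 = 0.5377, so P(C) = 0.5377/(1+0.5377) ≈ 0.35.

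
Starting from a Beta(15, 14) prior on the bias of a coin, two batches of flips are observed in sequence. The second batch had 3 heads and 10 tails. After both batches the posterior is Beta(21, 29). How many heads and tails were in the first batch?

Because Beta–binomial updating is additive in the counts, the combined data contributed (α_post−α_prior, β_post−β_prior) successes and failures.
Total across both batches: 21−15=6 heads, 29−14=15 tails.
Subtract the second batch: 6−3=3 heads and 15−10=5 tails.

3 heads and 5 tails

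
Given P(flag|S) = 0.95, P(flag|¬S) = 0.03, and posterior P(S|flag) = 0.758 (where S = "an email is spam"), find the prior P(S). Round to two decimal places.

P(S) = 0.09

In odds form, posterior odds = prior odds × likelihood ratio, so prior odds = posterior odds ÷ LR.
Posterior odds = 0.758/(1−0.758) = 3.1322. LR = 0.95/0.03 = 31.6667.
Prior odds = 3.1322/31.6667 = 0.0989, so P(S) = 0.0989/(1+0.0989) ≈ 0.09.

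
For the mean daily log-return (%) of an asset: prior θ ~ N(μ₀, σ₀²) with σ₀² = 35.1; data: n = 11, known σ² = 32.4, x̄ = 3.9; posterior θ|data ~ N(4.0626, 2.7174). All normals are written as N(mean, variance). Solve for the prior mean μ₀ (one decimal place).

With known observation variance, the Normal–Normal posterior has precision τ_n = τ₀ + n/σ² and mean μ_n = (τ₀μ₀ + (n/σ²)x̄)/τ_n.
Here τ₀ = 1/35.1 = 0.028490 and τ_data = 11/32.4 = 0.339506, so τ_n = 0.367996.
Rearranging for μ₀: μ₀ = (μ_n·τ_n − τ_data·x̄)/τ₀ = (4.0626·0.367996 − 0.339506·3.9) / 0.028490 = 0.170947/0.028490 ≈ 6.0.

μ₀ = 6.0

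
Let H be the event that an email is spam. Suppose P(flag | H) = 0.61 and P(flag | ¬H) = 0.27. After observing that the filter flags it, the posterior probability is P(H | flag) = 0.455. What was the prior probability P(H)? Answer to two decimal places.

P(H) = 0.27

Bayes' rule in odds form gives O(H|E) = O(H)·[P(E|H)/P(E|¬H)], hence O(H) = O(H|E)/LR.
Posterior odds = 0.455/(1−0.455) = 0.8349. LR = 0.61/0.27 = 2.2593.
Prior odds = 0.8349/2.2593 = 0.3695, so P(H) = 0.3695/(1+0.3695) ≈ 0.27.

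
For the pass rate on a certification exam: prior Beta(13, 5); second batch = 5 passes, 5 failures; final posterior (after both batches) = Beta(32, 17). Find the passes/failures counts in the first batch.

14 passes and 7 failures

Because Beta–binomial updating is additive in the counts, the combined data contributed (α_post−α_prior, β_post−β_prior) successes and failures.
Total across both batches: 32−13=19 passes, 17−5=12 failures.
Subtract the second batch: 19−5=14 passes and 12−5=7 failures.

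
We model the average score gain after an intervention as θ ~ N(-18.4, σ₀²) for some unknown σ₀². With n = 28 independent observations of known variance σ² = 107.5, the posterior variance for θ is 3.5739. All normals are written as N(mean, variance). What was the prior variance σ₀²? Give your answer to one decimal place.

σ₀² = 51.7

Posterior precision equals prior precision plus data precision: 1/σ_n² = 1/σ₀² + n/σ².
So 1/σ₀² = 1/3.5739 − 28/107.5 = 0.279806 − 0.260465 = 0.019341.
Hence σ₀² = 1/0.019341 ≈ 51.7.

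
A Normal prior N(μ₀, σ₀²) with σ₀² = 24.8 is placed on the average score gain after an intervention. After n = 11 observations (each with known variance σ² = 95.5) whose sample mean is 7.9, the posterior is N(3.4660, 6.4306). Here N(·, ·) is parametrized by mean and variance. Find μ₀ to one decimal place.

The posterior mean is a precision-weighted average: μ_n = (τ₀μ₀ + τ_data·x̄)/(τ₀+τ_data), with τ₀=1/σ₀² and τ_data=n/σ².
Here τ₀ = 1/24.8 = 0.040323 and τ_data = 11/95.5 = 0.115183, so τ_n = 0.155506.
Rearranging for μ₀: μ₀ = (μ_n·τ_n − τ_data·x̄)/τ₀ = (3.4660·0.155506 − 0.115183·7.9) / 0.040323 = -0.370962/0.040323 ≈ -9.2.

μ₀ = -9.2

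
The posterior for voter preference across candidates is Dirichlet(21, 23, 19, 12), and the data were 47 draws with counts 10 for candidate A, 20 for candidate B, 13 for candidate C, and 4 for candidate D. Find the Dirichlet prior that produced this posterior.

Dirichlet(11, 3, 6, 8)

For a Dirichlet(α) prior with multinomial counts c, the posterior is Dirichlet(α + c) componentwise.
Subtract each count from the matching posterior parameter: 21−10=11, 23−20=3, 19−13=6, 12−4=8.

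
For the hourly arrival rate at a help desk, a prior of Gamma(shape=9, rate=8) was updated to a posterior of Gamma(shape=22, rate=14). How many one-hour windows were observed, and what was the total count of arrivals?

n = 6 one-hour windows with total 13 arrivals

A Gamma(α, β) prior (rate parametrization) on a Poisson rate with n observations summing to S gives posterior Gamma(α+S, β+n).
Matching: Σxᵢ = 22 − 9 = 13 and n = 14 − 8 = 6.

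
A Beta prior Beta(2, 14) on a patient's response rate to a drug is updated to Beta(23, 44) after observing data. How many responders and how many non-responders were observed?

21 responders and 30 non-responders

A Beta(α, β) prior with s successes and f failures in binomial data gives a Beta(α+s, β+f) posterior.
So s = 23 − 2 = 21 and f = 44 − 14 = 30.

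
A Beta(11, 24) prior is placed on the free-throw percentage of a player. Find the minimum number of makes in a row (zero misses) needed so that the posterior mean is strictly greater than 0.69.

k = 43

After k makes and 0 misses the posterior is Beta(11+k, 24), with mean (11+k)/(11+24+k).
Set (11+k)/(35+k) > 0.69 and solve: k > (0.69·35 − 11)/(1 − 0.69) = 42.419.
The smallest integer exceeding 42.419 is 43, and checking k=43: (54)/(78) = 0.6923 > 0.69.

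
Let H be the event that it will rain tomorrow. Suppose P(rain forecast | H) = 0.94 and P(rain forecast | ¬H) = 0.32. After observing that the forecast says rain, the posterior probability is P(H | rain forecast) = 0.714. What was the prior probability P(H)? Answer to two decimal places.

P(H) = 0.46

Bayes' rule in odds form gives O(H|E) = O(H)·[P(E|H)/P(E|¬H)], hence O(H) = O(H|E)/LR.
Posterior odds = 0.714/(1−0.714) = 2.4965. LR = 0.94/0.32 = 2.9375.
Prior odds = 2.4965/2.9375 = 0.8499, so P(H) = 0.8499/(1+0.8499) ≈ 0.46.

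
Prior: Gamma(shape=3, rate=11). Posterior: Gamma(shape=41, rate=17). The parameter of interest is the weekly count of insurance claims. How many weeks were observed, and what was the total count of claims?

Gamma–Poisson conjugacy: posterior shape = α + Σxᵢ, posterior rate = β + n.
Matching: Σxᵢ = 41 − 3 = 38 and n = 17 − 11 = 6.

n = 6 weeks with total 38 claims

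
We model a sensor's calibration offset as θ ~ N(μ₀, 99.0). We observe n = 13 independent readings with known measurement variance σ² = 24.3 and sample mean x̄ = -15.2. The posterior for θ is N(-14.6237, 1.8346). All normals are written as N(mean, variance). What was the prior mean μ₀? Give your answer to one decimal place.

With known observation variance, the Normal–Normal posterior has precision τ_n = τ₀ + n/σ² and mean μ_n = (τ₀μ₀ + (n/σ²)x̄)/τ_n.
Here τ₀ = 1/99.0 = 0.010101 and τ_data = 13/24.3 = 0.534979, so τ_n = 0.545080.
Rearranging for μ₀: μ₀ = (μ_n·τ_n − τ_data·x̄)/τ₀ = (-14.6237·0.545080 − 0.534979·-15.2) / 0.010101 = 0.160594/0.010101 ≈ 15.9.

μ₀ = 15.9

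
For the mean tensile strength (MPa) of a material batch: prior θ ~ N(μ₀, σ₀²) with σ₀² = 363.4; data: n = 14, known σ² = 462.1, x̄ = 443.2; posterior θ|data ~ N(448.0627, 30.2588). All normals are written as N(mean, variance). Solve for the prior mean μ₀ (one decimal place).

With known observation variance, the Normal–Normal posterior has precision τ_n = τ₀ + n/σ² and mean μ_n = (τ₀μ₀ + (n/σ²)x̄)/τ_n.
Here τ₀ = 1/363.4 = 0.002752 and τ_data = 14/462.1 = 0.030296, so τ_n = 0.033048.
Rearranging for μ₀: μ₀ = (μ_n·τ_n − τ_data·x̄)/τ₀ = (448.0627·0.033048 − 0.030296·443.2) / 0.002752 = 1.380389/0.002752 ≈ 501.6.

μ₀ = 501.6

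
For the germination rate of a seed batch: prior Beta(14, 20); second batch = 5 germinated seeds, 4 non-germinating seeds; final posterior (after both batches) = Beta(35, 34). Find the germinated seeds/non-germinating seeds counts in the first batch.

16 germinated seeds and 10 non-germinating seeds

Because Beta–binomial updating is additive in the counts, the combined data contributed (α_post−α_prior, β_post−β_prior) successes and failures.
Total across both batches: 35−14=21 germinated seeds, 34−20=14 non-germinating seeds.
Subtract the second batch: 21−5=16 germinated seeds and 14−4=10 non-germinating seeds.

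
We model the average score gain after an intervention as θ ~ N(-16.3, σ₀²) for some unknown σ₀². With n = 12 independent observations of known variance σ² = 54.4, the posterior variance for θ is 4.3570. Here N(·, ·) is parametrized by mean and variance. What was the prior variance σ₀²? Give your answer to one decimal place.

Posterior precision equals prior precision plus data precision: 1/σ_n² = 1/σ₀² + n/σ².
So 1/σ₀² = 1/4.3570 − 12/54.4 = 0.229516 − 0.220588 = 0.008928.
Hence σ₀² = 1/0.008928 ≈ 112.0.

σ₀² = 112.0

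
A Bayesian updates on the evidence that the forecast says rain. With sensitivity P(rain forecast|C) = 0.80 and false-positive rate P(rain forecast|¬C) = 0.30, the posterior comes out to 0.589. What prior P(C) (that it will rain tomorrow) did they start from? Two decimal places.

In odds form, posterior odds = prior odds × likelihood ratio, so prior odds = posterior odds ÷ LR.
Posterior odds = 0.589/(1−0.589) = 1.4331. LR = 0.80/0.30 = 2.6667.
Prior odds = 1.4331/2.6667 = 0.5374, so P(C) = 0.5374/(1+0.5374) ≈ 0.35.

P(C) = 0.35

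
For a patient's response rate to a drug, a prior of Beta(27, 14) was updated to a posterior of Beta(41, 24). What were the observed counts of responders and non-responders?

A Beta(α, β) prior with s successes and f failures in binomial data gives a Beta(α+s, β+f) posterior.
So s = 41 − 27 = 14 and f = 24 − 14 = 10.

14 responders and 10 non-responders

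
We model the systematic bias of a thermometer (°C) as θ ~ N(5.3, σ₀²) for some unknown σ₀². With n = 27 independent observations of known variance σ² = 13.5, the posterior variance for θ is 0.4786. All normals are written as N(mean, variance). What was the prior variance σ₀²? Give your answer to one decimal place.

σ₀² = 11.2

For the Normal–Normal model with known σ², precisions add: τ_n = τ₀ + n/σ².
So 1/σ₀² = 1/0.4786 − 27/13.5 = 2.089427 − 2.000000 = 0.089427.
Hence σ₀² = 1/0.089427 ≈ 11.2.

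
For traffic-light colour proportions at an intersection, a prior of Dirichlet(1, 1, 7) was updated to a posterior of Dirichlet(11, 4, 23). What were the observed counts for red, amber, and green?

counts (10, 3, 16)

For a Dirichlet(α) prior with multinomial counts c, the posterior is Dirichlet(α + c) componentwise.
Counts are posterior − prior componentwise: 11−1=10, 4−1=3, 23−7=16.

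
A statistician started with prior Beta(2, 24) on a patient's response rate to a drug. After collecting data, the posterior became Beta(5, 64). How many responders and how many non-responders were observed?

3 responders and 40 non-responders

Under Beta–binomial conjugacy the posterior parameters are (a+s, b+f).
Match parameters: s=5−2=3, f=64−24=40.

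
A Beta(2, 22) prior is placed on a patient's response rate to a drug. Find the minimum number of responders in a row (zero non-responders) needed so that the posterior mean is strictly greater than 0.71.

k = 52

After k responders and 0 non-responders the posterior is Beta(2+k, 22), with mean (2+k)/(2+22+k).
Set (2+k)/(24+k) > 0.71 and solve: k > (0.71·24 − 2)/(1 − 0.71) = 51.862.
The smallest integer exceeding 51.862 is 52.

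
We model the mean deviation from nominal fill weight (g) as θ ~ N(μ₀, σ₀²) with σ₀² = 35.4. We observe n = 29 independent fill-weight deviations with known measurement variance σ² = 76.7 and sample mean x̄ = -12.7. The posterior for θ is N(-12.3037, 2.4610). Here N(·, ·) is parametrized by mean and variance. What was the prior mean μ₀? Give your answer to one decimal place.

μ₀ = -7.0

The posterior mean is a precision-weighted average: μ_n = (τ₀μ₀ + τ_data·x̄)/(τ₀+τ_data), with τ₀=1/σ₀² and τ_data=n/σ².
Here τ₀ = 1/35.4 = 0.028249 and τ_data = 29/76.7 = 0.378096, so τ_n = 0.406345.
Rearranging for μ₀: μ₀ = (μ_n·τ_n − τ_data·x̄)/τ₀ = (-12.3037·0.406345 − 0.378096·-12.7) / 0.028249 = -0.197728/0.028249 ≈ -7.0.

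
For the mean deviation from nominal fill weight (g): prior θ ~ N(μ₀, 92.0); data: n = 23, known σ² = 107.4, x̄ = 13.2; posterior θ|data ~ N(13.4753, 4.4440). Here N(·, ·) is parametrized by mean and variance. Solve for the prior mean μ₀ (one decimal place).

μ₀ = 18.9

With known observation variance, the Normal–Normal posterior has precision τ_n = τ₀ + n/σ² and mean μ_n = (τ₀μ₀ + (n/σ²)x̄)/τ_n.
Here τ₀ = 1/92.0 = 0.010870 and τ_data = 23/107.4 = 0.214153, so τ_n = 0.225023.
Rearranging for μ₀: μ₀ = (μ_n·τ_n − τ_data·x̄)/τ₀ = (13.4753·0.225023 − 0.214153·13.2) / 0.010870 = 0.205433/0.010870 ≈ 18.9.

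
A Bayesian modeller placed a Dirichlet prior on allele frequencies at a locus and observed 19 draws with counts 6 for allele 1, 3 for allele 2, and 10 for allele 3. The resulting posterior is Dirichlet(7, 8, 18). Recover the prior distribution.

For a Dirichlet(α) prior with multinomial counts c, the posterior is Dirichlet(α + c) componentwise.
Subtract each count from the matching posterior parameter: 7−6=1, 8−3=5, 18−10=8.

Dirichlet(1, 5, 8)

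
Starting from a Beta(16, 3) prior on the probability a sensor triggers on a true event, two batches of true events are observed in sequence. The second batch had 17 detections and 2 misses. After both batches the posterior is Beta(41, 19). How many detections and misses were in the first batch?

Sequential conjugate updates are equivalent to a single update on the pooled data, so total successes = posterior α − prior α and total failures = posterior β − prior β.
Total across both batches: 41−16=25 detections, 19−3=16 misses.
Subtract the second batch: 25−17=8 detections and 16−2=14 misses.

8 detections and 14 misses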